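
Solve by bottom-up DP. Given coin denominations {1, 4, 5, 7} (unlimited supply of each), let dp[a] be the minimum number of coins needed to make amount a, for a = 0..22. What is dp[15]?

 a  0  1  2  3  4  5  6  7  8  9 10 11 12 13 14 15 16 17 18 19 20 21 22
dp  0  1  2  3  1  1  2  1  2  2  2  2  2  3  2  3  3  3  3  3  4  3  4

3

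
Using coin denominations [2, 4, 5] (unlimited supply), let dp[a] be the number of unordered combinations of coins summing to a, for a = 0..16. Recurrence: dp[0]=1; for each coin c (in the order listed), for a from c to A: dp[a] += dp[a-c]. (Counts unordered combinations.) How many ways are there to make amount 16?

7

after  coin     0     1     2     3     4     5     6     7     8     9    10    11    12    13    14    15    16
          2     1     0     1     0     1     0     1     0     1     0     1     0     1     0     1     0     1
          4     1     0     1     0     2     0     2     0     3     0     3     0     4     0     4     0     5
          5     1     0     1     0     2     1     2     1     3     2     4     2     5     3     6     4     7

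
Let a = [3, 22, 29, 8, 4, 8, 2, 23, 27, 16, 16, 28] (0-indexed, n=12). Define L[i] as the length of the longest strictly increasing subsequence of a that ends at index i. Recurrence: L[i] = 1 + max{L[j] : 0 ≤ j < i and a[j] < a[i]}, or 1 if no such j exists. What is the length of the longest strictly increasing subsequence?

6

   i    0    1    2    3    4    5    6    7    8    9   10   11
a[i]    3   22   29    8    4    8    2   23   27   16   16   28
L[i]    1    2    3    2    2    3    1    4    5    4    4    6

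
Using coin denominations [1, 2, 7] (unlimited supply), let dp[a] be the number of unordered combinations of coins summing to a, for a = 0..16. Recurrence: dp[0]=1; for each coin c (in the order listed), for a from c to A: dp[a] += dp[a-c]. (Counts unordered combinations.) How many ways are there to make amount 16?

16

after  coin     0     1     2     3     4     5     6     7     8     9    10    11    12    13    14    15    16
          1     1     1     1     1     1     1     1     1     1     1     1     1     1     1     1     1     1
          2     1     1     2     2     3     3     4     4     5     5     6     6     7     7     8     8     9
          7     1     1     2     2     3     3     4     5     6     7     8     9    10    11    13    14    16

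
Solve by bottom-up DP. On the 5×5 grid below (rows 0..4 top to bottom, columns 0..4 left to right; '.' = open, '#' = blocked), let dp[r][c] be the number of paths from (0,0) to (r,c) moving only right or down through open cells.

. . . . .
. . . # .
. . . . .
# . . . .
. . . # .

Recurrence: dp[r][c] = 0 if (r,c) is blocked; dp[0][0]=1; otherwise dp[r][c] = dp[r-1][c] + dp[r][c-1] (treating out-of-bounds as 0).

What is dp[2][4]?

7

r\c   0   1   2   3   4
  0   1   1   1   1   1
  1   1   2   3   0   1
  2   1   3   6   6   7
  3   0   3   9  15  22
  4   0   3  12   0  22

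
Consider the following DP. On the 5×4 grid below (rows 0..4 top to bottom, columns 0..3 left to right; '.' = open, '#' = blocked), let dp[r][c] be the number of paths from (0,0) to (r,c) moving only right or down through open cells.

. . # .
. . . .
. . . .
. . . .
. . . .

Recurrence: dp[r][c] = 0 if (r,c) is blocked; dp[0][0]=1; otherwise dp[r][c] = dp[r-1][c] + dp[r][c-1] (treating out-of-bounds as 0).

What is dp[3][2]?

9

r\c   0   1   2   3
  0   1   1   0   0
  1   1   2   2   2
  2   1   3   5   7
  3   1   4   9  16
  4   1   5  14  30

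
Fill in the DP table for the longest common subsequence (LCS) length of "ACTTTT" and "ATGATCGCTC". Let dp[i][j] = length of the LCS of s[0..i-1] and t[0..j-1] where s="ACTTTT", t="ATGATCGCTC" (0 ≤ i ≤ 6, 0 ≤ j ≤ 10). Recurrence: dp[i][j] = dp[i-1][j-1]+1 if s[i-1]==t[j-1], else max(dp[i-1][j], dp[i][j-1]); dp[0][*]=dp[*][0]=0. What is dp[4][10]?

3

   ''  A  T  G  A  T  C  G  C  T  C
''  0  0  0  0  0  0  0  0  0  0  0
 A  0  1  1  1  1  1  1  1  1  1  1
 C  0  1  1  1  1  1  2  2  2  2  2
 T  0  1  2  2  2  2  2  2  2  3  3
 T  0  1  2  2  2  3  3  3  3  3  3
 T  0  1  2  2  2  3  3  3  3  4  4
 T  0  1  2  2  2  3  3  3  3  4  4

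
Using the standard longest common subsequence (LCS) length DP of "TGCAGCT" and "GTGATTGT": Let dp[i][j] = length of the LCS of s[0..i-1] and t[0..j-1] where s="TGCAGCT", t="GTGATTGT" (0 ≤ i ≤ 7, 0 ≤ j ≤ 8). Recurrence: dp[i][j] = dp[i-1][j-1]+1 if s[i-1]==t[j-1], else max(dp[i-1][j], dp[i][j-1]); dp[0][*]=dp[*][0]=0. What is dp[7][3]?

2

   ''  G  T  G  A  T  T  G  T
''  0  0  0  0  0  0  0  0  0
 T  0  0  1  1  1  1  1  1  1
 G  0  1  1  2  2  2  2  2  2
 C  0  1  1  2  2  2  2  2  2
 A  0  1  1  2  3  3  3  3  3
 G  0  1  1  2  3  3  3  4  4
 C  0  1  1  2  3  3  3  4  4
 T  0  1  2  2  3  4  4  4  5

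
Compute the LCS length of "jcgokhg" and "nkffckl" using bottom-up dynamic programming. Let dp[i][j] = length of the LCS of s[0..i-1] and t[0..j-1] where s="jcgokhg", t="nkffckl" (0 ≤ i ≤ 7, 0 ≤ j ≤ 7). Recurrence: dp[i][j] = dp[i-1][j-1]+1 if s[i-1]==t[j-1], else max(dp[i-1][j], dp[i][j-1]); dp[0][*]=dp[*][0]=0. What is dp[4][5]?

1

   ''  n  k  f  f  c  k  l
''  0  0  0  0  0  0  0  0
 j  0  0  0  0  0  0  0  0
 c  0  0  0  0  0  1  1  1
 g  0  0  0  0  0  1  1  1
 o  0  0  0  0  0  1  1  1
 k  0  0  1  1  1  1  2  2
 h  0  0  1  1  1  1  2  2
 g  0  0  1  1  1  1  2  2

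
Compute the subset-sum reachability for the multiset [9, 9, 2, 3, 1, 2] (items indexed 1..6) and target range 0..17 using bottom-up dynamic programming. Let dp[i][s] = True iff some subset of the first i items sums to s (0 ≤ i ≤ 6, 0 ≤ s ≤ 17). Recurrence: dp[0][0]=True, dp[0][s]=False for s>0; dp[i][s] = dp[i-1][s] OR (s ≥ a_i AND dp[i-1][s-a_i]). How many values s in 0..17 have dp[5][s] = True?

14

i\s   0   1   2   3   4   5   6   7   8   9  10  11  12  13  14  15  16  17
  0   T   F   F   F   F   F   F   F   F   F   F   F   F   F   F   F   F   F
  1   T   F   F   F   F   F   F   F   F   T   F   F   F   F   F   F   F   F
  2   T   F   F   F   F   F   F   F   F   T   F   F   F   F   F   F   F   F
  3   T   F   T   F   F   F   F   F   F   T   F   T   F   F   F   F   F   F
  4   T   F   T   T   F   T   F   F   F   T   F   T   T   F   T   F   F   F
  5   T   T   T   T   T   T   T   F   F   T   T   T   T   T   T   T   F   F
  6   T   T   T   T   T   T   T   T   T   T   T   T   T   T   T   T   T   T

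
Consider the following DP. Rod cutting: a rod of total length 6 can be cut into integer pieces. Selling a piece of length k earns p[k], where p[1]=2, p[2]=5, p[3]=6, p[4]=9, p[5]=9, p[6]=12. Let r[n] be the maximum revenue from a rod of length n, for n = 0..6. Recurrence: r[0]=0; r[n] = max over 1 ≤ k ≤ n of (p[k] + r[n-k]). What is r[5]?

12

   n    0    1    2    3    4    5    6
r[n]    0    2    5    7   10   12   15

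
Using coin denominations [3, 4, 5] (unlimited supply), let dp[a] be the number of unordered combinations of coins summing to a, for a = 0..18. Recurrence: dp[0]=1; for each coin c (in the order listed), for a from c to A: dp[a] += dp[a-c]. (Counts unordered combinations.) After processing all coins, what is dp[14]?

after  coin     0     1     2     3     4     5     6     7     8     9    10    11    12    13    14    15    16    17    18
          3     1     0     0     1     0     0     1     0     0     1     0     0     1     0     0     1     0     0     1
          4     1     0     0     1     1     0     1     1     1     1     1     1     2     1     1     2     2     1     2
          5     1     0     0     1     1     1     1     1     2     2     2     2     3     3     3     4     4     4     5

3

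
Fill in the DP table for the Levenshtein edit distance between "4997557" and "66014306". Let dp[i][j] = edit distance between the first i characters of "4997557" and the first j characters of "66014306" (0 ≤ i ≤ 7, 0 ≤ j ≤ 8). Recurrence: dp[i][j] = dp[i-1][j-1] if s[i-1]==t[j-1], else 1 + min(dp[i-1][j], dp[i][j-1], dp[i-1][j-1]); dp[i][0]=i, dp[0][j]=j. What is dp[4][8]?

   ''  6  6  0  1  4  3  0  6
''  0  1  2  3  4  5  6  7  8
 4  1  1  2  3  4  4  5  6  7
 9  2  2  2  3  4  5  5  6  7
 9  3  3  3  3  4  5  6  6  7
 7  4  4  4  4  4  5  6  7  7
 5  5  5  5  5  5  5  6  7  8
 5  6  6  6  6  6  6  6  7  8
 7  7  7  7  7  7  7  7  7  8

7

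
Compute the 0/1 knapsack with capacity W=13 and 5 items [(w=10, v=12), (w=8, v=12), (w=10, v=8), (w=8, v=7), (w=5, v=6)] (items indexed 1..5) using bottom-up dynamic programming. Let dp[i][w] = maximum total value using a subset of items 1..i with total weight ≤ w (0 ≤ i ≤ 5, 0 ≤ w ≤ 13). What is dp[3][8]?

i\w   0   1   2   3   4   5   6   7   8   9  10  11  12  13
  0   0   0   0   0   0   0   0   0   0   0   0   0   0   0
  1   0   0   0   0   0   0   0   0   0   0  12  12  12  12
  2   0   0   0   0   0   0   0   0  12  12  12  12  12  12
  3   0   0   0   0   0   0   0   0  12  12  12  12  12  12
  4   0   0   0   0   0   0   0   0  12  12  12  12  12  12
  5   0   0   0   0   0   6   6   6  12  12  12  12  12  18

12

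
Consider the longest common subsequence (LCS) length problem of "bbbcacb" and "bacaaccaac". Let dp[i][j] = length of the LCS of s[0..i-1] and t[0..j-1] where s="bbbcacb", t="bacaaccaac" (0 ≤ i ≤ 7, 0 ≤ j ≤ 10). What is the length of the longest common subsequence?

4

   ''  b  a  c  a  a  c  c  a  a  c
''  0  0  0  0  0  0  0  0  0  0  0
 b  0  1  1  1  1  1  1  1  1  1  1
 b  0  1  1  1  1  1  1  1  1  1  1
 b  0  1  1  1  1  1  1  1  1  1  1
 c  0  1  1  2  2  2  2  2  2  2  2
 a  0  1  2  2  3  3  3  3  3  3  3
 c  0  1  2  3  3  3  4  4  4  4  4
 b  0  1  2  3  3  3  4  4  4  4  4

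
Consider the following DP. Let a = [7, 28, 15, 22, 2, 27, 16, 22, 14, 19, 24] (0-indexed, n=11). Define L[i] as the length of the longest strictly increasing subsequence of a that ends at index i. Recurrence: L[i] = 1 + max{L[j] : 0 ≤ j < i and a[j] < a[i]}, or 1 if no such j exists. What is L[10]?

   i    0    1    2    3    4    5    6    7    8    9   10
a[i]    7   28   15   22    2   27   16   22   14   19   24
L[i]    1    2    2    3    1    4    3    4    2    4    5

5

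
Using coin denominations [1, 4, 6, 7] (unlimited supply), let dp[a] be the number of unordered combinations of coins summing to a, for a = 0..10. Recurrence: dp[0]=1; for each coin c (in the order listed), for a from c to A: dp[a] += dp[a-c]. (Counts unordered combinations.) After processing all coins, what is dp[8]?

5

after  coin     0     1     2     3     4     5     6     7     8     9    10
          1     1     1     1     1     1     1     1     1     1     1     1
          4     1     1     1     1     2     2     2     2     3     3     3
          6     1     1     1     1     2     2     3     3     4     4     5
          7     1     1     1     1     2     2     3     4     5     5     6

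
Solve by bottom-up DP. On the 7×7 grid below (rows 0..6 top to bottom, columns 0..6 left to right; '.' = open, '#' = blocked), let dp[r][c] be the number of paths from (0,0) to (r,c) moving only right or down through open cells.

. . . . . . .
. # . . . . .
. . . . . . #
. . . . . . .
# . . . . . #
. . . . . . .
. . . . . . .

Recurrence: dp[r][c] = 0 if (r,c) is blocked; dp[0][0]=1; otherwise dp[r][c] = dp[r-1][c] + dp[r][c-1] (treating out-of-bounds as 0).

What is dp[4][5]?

55

r\c   0   1   2   3   4   5   6
  0   1   1   1   1   1   1   1
  1   1   0   1   2   3   4   5
  2   1   1   2   4   7  11   0
  3   1   2   4   8  15  26  26
  4   0   2   6  14  29  55   0
  5   0   2   8  22  51 106 106
  6   0   2  10  32  83 189 295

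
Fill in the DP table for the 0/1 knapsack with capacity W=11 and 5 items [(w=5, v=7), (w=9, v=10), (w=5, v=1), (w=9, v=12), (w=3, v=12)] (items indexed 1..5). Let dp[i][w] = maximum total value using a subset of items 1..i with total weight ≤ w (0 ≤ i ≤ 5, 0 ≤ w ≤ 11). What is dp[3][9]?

10

i\w   0   1   2   3   4   5   6   7   8   9  10  11
  0   0   0   0   0   0   0   0   0   0   0   0   0
  1   0   0   0   0   0   7   7   7   7   7   7   7
  2   0   0   0   0   0   7   7   7   7  10  10  10
  3   0   0   0   0   0   7   7   7   7  10  10  10
  4   0   0   0   0   0   7   7   7   7  12  12  12
  5   0   0   0  12  12  12  12  12  19  19  19  19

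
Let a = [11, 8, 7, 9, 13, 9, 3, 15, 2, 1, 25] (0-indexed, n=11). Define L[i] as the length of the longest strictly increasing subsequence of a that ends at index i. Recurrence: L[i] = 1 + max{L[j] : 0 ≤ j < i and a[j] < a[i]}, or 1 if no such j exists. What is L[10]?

   i    0    1    2    3    4    5    6    7    8    9   10
a[i]   11    8    7    9   13    9    3   15    2    1   25
L[i]    1    1    1    2    3    2    1    4    1    1    5

5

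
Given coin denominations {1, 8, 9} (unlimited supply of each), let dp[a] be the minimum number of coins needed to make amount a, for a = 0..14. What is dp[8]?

1

 a  0  1  2  3  4  5  6  7  8  9 10 11 12 13 14
dp  0  1  2  3  4  5  6  7  1  1  2  3  4  5  6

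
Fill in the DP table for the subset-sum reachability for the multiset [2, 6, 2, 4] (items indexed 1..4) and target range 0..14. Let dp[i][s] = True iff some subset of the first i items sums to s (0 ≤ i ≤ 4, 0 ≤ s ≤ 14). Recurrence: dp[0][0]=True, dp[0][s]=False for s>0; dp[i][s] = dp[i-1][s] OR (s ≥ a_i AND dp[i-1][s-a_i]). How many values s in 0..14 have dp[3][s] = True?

i\s   0   1   2   3   4   5   6   7   8   9  10  11  12  13  14
  0   T   F   F   F   F   F   F   F   F   F   F   F   F   F   F
  1   T   F   T   F   F   F   F   F   F   F   F   F   F   F   F
  2   T   F   T   F   F   F   T   F   T   F   F   F   F   F   F
  3   T   F   T   F   T   F   T   F   T   F   T   F   F   F   F
  4   T   F   T   F   T   F   T   F   T   F   T   F   T   F   T

6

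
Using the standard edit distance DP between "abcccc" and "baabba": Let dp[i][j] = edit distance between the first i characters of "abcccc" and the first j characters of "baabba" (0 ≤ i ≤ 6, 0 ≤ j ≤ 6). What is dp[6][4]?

   ''  b  a  a  b  b  a
''  0  1  2  3  4  5  6
 a  1  1  1  2  3  4  5
 b  2  1  2  2  2  3  4
 c  3  2  2  3  3  3  4
 c  4  3  3  3  4  4  4
 c  5  4  4  4  4  5  5
 c  6  5  5  5  5  5  6

5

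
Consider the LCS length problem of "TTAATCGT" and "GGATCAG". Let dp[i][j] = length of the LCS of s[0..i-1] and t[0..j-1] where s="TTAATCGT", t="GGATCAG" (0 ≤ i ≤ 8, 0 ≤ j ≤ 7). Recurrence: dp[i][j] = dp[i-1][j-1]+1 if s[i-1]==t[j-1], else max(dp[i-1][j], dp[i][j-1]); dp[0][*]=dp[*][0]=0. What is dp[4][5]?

   ''  G  G  A  T  C  A  G
''  0  0  0  0  0  0  0  0
 T  0  0  0  0  1  1  1  1
 T  0  0  0  0  1  1  1  1
 A  0  0  0  1  1  1  2  2
 A  0  0  0  1  1  1  2  2
 T  0  0  0  1  2  2  2  2
 C  0  0  0  1  2  3  3  3
 G  0  1  1  1  2  3  3  4
 T  0  1  1  1  2  3  3  4

1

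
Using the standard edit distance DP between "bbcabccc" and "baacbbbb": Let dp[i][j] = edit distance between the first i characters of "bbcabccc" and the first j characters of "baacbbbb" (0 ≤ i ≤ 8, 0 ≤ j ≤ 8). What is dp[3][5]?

   ''  b  a  a  c  b  b  b  b
''  0  1  2  3  4  5  6  7  8
 b  1  0  1  2  3  4  5  6  7
 b  2  1  1  2  3  3  4  5  6
 c  3  2  2  2  2  3  4  5  6
 a  4  3  2  2  3  3  4  5  6
 b  5  4  3  3  3  3  3  4  5
 c  6  5  4  4  3  4  4  4  5
 c  7  6  5  5  4  4  5  5  5
 c  8  7  6  6  5  5  5  6  6

3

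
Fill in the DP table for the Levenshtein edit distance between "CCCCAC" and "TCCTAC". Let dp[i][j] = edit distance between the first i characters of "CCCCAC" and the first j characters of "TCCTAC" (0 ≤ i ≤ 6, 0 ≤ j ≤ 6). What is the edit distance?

2

   ''  T  C  C  T  A  C
''  0  1  2  3  4  5  6
 C  1  1  1  2  3  4  5
 C  2  2  1  1  2  3  4
 C  3  3  2  1  2  3  3
 C  4  4  3  2  2  3  3
 A  5  5  4  3  3  2  3
 C  6  6  5  4  4  3  2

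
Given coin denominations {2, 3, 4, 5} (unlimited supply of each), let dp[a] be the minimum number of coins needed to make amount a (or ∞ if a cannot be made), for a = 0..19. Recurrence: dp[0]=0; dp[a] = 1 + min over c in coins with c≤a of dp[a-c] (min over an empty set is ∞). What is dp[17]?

 a  0  1  2  3  4  5  6  7  8  9 10 11 12 13 14 15 16 17 18 19
dp  0  -  1  1  1  1  2  2  2  2  2  3  3  3  3  3  4  4  4  4
(- denotes ∞ / unreachable)

4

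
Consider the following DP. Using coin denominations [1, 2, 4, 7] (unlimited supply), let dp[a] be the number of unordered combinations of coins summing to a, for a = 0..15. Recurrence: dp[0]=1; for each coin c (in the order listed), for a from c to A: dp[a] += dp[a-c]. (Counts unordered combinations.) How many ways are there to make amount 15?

after  coin     0     1     2     3     4     5     6     7     8     9    10    11    12    13    14    15
          1     1     1     1     1     1     1     1     1     1     1     1     1     1     1     1     1
          2     1     1     2     2     3     3     4     4     5     5     6     6     7     7     8     8
          4     1     1     2     2     4     4     6     6     9     9    12    12    16    16    20    20
          7     1     1     2     2     4     4     6     7    10    11    14    16    20    22    27    30

30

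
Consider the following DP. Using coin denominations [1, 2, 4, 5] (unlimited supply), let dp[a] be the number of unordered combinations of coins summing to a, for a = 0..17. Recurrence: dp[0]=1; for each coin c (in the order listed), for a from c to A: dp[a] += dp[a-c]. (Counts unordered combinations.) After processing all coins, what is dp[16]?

44

after  coin     0     1     2     3     4     5     6     7     8     9    10    11    12    13    14    15    16    17
          1     1     1     1     1     1     1     1     1     1     1     1     1     1     1     1     1     1     1
          2     1     1     2     2     3     3     4     4     5     5     6     6     7     7     8     8     9     9
          4     1     1     2     2     4     4     6     6     9     9    12    12    16    16    20    20    25    25
          5     1     1     2     2     4     5     7     8    11    13    17    19    24    27    33    37    44    49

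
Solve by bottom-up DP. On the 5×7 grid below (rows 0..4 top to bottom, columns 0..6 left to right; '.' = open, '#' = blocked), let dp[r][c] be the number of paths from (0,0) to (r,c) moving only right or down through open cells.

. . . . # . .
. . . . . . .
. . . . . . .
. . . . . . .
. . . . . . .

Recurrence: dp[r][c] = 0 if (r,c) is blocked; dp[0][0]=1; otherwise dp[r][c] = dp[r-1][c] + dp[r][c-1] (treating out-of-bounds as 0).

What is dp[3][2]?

10

r\c   0   1   2   3   4   5   6
  0   1   1   1   1   0   0   0
  1   1   2   3   4   4   4   4
  2   1   3   6  10  14  18  22
  3   1   4  10  20  34  52  74
  4   1   5  15  35  69 121 195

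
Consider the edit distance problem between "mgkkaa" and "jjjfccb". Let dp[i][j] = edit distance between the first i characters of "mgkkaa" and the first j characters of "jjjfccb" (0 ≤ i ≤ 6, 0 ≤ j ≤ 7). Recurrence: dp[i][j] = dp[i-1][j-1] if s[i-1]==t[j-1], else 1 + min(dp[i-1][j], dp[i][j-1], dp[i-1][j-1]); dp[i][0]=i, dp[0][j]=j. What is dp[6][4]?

6

   ''  j  j  j  f  c  c  b
''  0  1  2  3  4  5  6  7
 m  1  1  2  3  4  5  6  7
 g  2  2  2  3  4  5  6  7
 k  3  3  3  3  4  5  6  7
 k  4  4  4  4  4  5  6  7
 a  5  5  5  5  5  5  6  7
 a  6  6  6  6  6  6  6  7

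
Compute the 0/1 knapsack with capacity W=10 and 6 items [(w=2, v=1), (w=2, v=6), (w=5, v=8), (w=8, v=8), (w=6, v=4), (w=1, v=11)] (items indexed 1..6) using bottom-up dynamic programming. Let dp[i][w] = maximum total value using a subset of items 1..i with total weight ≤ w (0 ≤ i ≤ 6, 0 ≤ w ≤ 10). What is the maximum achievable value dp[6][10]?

i\w   0   1   2   3   4   5   6   7   8   9  10
  0   0   0   0   0   0   0   0   0   0   0   0
  1   0   0   1   1   1   1   1   1   1   1   1
  2   0   0   6   6   7   7   7   7   7   7   7
  3   0   0   6   6   7   8   8  14  14  15  15
  4   0   0   6   6   7   8   8  14  14  15  15
  5   0   0   6   6   7   8   8  14  14  15  15
  6   0  11  11  17  17  18  19  19  25  25  26

26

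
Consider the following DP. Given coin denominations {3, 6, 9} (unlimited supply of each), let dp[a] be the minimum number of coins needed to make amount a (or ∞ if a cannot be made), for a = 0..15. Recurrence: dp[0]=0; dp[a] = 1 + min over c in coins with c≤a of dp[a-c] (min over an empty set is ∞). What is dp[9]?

1

 a  0  1  2  3  4  5  6  7  8  9 10 11 12 13 14 15
dp  0  -  -  1  -  -  1  -  -  1  -  -  2  -  -  2
(- denotes ∞ / unreachable)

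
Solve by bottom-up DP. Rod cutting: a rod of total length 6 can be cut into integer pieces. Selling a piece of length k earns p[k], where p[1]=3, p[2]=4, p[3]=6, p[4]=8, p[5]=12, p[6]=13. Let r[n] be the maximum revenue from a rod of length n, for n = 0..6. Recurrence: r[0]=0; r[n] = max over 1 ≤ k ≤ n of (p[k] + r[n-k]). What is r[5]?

   n    0    1    2    3    4    5    6
r[n]    0    3    6    9   12   15   18

15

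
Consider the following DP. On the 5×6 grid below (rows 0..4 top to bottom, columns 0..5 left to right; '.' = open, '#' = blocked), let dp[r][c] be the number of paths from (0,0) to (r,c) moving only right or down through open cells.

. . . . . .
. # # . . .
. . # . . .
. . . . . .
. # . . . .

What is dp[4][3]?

5

r\c   0   1   2   3   4   5
  0   1   1   1   1   1   1
  1   1   0   0   1   2   3
  2   1   1   0   1   3   6
  3   1   2   2   3   6  12
  4   1   0   2   5  11  23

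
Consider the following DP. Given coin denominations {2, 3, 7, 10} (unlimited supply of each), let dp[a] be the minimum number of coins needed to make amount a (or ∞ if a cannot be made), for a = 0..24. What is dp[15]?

 a  0  1  2  3  4  5  6  7  8  9 10 11 12 13 14 15 16 17 18 19 20 21 22 23 24
dp  0  -  1  1  2  2  2  1  3  2  1  3  2  2  2  3  3  2  4  3  2  3  3  3  3
(- denotes ∞ / unreachable)

3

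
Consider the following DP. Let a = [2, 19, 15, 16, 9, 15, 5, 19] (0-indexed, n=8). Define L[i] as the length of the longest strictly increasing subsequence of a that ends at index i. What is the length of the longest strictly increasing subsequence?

4

   i    0    1    2    3    4    5    6    7
a[i]    2   19   15   16    9   15    5   19
L[i]    1    2    2    3    2    3    2    4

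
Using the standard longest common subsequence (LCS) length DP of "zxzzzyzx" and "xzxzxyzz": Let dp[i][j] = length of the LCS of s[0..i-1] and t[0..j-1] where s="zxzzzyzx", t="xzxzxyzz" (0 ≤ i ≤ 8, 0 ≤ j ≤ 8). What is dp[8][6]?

4

   ''  x  z  x  z  x  y  z  z
''  0  0  0  0  0  0  0  0  0
 z  0  0  1  1  1  1  1  1  1
 x  0  1  1  2  2  2  2  2  2
 z  0  1  2  2  3  3  3  3  3
 z  0  1  2  2  3  3  3  4  4
 z  0  1  2  2  3  3  3  4  5
 y  0  1  2  2  3  3  4  4  5
 z  0  1  2  2  3  3  4  5  5
 x  0  1  2  3  3  4  4  5  5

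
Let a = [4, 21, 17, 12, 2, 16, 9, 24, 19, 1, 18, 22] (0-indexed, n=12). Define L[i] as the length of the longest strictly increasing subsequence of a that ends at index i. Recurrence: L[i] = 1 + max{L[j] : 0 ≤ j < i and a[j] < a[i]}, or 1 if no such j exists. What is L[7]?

4

   i    0    1    2    3    4    5    6    7    8    9   10   11
a[i]    4   21   17   12    2   16    9   24   19    1   18   22
L[i]    1    2    2    2    1    3    2    4    4    1    4    5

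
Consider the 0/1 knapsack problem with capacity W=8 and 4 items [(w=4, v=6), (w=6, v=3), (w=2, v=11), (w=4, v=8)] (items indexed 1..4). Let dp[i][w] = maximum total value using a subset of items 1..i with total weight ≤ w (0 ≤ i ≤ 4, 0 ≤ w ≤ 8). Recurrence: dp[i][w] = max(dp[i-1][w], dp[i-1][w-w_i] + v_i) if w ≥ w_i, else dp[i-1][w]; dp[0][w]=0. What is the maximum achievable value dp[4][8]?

i\w   0   1   2   3   4   5   6   7   8
  0   0   0   0   0   0   0   0   0   0
  1   0   0   0   0   6   6   6   6   6
  2   0   0   0   0   6   6   6   6   6
  3   0   0  11  11  11  11  17  17  17
  4   0   0  11  11  11  11  19  19  19

19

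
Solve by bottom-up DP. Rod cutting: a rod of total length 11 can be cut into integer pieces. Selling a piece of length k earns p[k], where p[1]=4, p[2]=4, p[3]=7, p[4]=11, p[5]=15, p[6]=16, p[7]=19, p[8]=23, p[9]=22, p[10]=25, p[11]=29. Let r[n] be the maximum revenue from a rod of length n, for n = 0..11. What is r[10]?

   n    0    1    2    3    4    5    6    7    8    9   10   11
r[n]    0    4    8   12   16   20   24   28   32   36   40   44

40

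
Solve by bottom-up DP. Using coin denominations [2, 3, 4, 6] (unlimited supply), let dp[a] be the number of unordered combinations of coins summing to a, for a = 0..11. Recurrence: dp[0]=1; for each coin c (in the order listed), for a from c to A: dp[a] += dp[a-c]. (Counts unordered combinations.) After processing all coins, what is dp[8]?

after  coin     0     1     2     3     4     5     6     7     8     9    10    11
          2     1     0     1     0     1     0     1     0     1     0     1     0
          3     1     0     1     1     1     1     2     1     2     2     2     2
          4     1     0     1     1     2     1     3     2     4     3     5     4
          6     1     0     1     1     2     1     4     2     5     4     7     5

5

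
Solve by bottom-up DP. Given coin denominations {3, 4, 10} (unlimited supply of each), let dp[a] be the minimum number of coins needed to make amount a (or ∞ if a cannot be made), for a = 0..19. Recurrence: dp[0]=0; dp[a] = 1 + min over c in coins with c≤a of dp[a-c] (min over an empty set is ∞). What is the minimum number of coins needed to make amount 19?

4

 a  0  1  2  3  4  5  6  7  8  9 10 11 12 13 14 15 16 17 18 19
dp  0  -  -  1  1  -  2  2  2  3  1  3  3  2  2  4  3  3  3  4
(- denotes ∞ / unreachable)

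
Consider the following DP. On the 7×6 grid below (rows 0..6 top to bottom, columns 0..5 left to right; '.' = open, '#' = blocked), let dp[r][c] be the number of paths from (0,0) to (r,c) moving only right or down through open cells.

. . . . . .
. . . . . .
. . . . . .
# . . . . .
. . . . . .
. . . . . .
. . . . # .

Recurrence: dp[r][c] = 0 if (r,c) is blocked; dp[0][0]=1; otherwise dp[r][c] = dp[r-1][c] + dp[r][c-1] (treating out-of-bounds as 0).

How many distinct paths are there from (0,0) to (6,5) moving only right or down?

231

r\c   0   1   2   3   4   5
  0   1   1   1   1   1   1
  1   1   2   3   4   5   6
  2   1   3   6  10  15  21
  3   0   3   9  19  34  55
  4   0   3  12  31  65 120
  5   0   3  15  46 111 231
  6   0   3  18  64   0 231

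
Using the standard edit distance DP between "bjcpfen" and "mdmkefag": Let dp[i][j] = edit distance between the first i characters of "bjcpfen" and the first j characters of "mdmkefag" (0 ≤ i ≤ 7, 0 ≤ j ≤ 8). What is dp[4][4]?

   ''  m  d  m  k  e  f  a  g
''  0  1  2  3  4  5  6  7  8
 b  1  1  2  3  4  5  6  7  8
 j  2  2  2  3  4  5  6  7  8
 c  3  3  3  3  4  5  6  7  8
 p  4  4  4  4  4  5  6  7  8
 f  5  5  5  5  5  5  5  6  7
 e  6  6  6  6  6  5  6  6  7
 n  7  7  7  7  7  6  6  7  7

4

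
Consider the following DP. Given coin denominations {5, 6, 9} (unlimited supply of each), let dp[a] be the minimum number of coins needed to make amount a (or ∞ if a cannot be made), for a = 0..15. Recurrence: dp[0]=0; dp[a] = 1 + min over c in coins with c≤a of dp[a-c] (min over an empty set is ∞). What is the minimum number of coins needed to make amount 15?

2

 a  0  1  2  3  4  5  6  7  8  9 10 11 12 13 14 15
dp  0  -  -  -  -  1  1  -  -  1  2  2  2  -  2  2
(- denotes ∞ / unreachable)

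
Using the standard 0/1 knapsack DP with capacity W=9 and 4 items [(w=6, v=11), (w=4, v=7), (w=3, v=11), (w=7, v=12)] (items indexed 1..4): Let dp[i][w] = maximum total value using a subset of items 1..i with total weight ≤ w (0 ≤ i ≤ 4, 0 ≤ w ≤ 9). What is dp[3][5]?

i\w   0   1   2   3   4   5   6   7   8   9
  0   0   0   0   0   0   0   0   0   0   0
  1   0   0   0   0   0   0  11  11  11  11
  2   0   0   0   0   7   7  11  11  11  11
  3   0   0   0  11  11  11  11  18  18  22
  4   0   0   0  11  11  11  11  18  18  22

11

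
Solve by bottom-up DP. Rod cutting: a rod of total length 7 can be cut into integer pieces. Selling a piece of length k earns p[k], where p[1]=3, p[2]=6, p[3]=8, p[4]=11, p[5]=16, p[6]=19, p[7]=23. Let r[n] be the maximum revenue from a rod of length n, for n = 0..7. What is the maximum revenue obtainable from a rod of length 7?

   n    0    1    2    3    4    5    6    7
r[n]    0    3    6    9   12   16   19   23

23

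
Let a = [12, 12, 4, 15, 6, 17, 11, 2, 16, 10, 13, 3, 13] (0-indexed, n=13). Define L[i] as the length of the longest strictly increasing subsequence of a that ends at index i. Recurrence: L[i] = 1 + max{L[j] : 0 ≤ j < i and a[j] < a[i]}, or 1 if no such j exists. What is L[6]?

3

   i    0    1    2    3    4    5    6    7    8    9   10   11   12
a[i]   12   12    4   15    6   17   11    2   16   10   13    3   13
L[i]    1    1    1    2    2    3    3    1    4    3    4    2    4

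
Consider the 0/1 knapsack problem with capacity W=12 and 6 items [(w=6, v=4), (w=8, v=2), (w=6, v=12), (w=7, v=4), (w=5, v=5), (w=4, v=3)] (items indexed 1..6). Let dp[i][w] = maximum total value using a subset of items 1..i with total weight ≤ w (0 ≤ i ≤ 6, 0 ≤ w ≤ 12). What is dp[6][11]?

17

i\w   0   1   2   3   4   5   6   7   8   9  10  11  12
  0   0   0   0   0   0   0   0   0   0   0   0   0   0
  1   0   0   0   0   0   0   4   4   4   4   4   4   4
  2   0   0   0   0   0   0   4   4   4   4   4   4   4
  3   0   0   0   0   0   0  12  12  12  12  12  12  16
  4   0   0   0   0   0   0  12  12  12  12  12  12  16
  5   0   0   0   0   0   5  12  12  12  12  12  17  17
  6   0   0   0   0   3   5  12  12  12  12  15  17  17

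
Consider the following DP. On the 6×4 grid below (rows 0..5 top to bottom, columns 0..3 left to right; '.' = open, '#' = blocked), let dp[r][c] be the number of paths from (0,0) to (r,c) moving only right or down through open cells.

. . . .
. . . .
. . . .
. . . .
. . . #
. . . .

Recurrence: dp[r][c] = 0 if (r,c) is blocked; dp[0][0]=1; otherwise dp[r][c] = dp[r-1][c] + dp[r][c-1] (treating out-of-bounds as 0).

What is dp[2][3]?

r\c   0   1   2   3
  0   1   1   1   1
  1   1   2   3   4
  2   1   3   6  10
  3   1   4  10  20
  4   1   5  15   0
  5   1   6  21  21

10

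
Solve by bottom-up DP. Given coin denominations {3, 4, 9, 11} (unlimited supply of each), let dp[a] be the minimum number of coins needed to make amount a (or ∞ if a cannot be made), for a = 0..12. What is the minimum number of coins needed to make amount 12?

2

 a  0  1  2  3  4  5  6  7  8  9 10 11 12
dp  0  -  -  1  1  -  2  2  2  1  3  1  2
(- denotes ∞ / unreachable)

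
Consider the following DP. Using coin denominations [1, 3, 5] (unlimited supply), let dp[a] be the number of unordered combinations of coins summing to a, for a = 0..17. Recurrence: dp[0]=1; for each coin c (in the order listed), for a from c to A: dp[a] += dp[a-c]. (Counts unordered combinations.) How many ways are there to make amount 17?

after  coin     0     1     2     3     4     5     6     7     8     9    10    11    12    13    14    15    16    17
          1     1     1     1     1     1     1     1     1     1     1     1     1     1     1     1     1     1     1
          3     1     1     1     2     2     2     3     3     3     4     4     4     5     5     5     6     6     6
          5     1     1     1     2     2     3     4     4     5     6     7     8     9    10    11    13    14    15

15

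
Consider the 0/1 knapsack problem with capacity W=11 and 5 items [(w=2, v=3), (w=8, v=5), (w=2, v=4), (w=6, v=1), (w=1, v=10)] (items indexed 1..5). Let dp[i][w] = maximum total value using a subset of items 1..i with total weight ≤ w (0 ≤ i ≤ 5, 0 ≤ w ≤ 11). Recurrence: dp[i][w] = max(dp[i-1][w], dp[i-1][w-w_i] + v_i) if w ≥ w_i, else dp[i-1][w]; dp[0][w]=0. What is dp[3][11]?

i\w   0   1   2   3   4   5   6   7   8   9  10  11
  0   0   0   0   0   0   0   0   0   0   0   0   0
  1   0   0   3   3   3   3   3   3   3   3   3   3
  2   0   0   3   3   3   3   3   3   5   5   8   8
  3   0   0   4   4   7   7   7   7   7   7   9   9
  4   0   0   4   4   7   7   7   7   7   7   9   9
  5   0  10  10  14  14  17  17  17  17  17  17  19

9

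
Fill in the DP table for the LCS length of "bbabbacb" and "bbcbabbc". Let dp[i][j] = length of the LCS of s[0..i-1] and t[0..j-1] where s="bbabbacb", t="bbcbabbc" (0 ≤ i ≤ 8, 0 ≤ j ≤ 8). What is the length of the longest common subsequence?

   ''  b  b  c  b  a  b  b  c
''  0  0  0  0  0  0  0  0  0
 b  0  1  1  1  1  1  1  1  1
 b  0  1  2  2  2  2  2  2  2
 a  0  1  2  2  2  3  3  3  3
 b  0  1  2  2  3  3  4  4  4
 b  0  1  2  2  3  3  4  5  5
 a  0  1  2  2  3  4  4  5  5
 c  0  1  2  3  3  4  4  5  6
 b  0  1  2  3  4  4  5  5  6

6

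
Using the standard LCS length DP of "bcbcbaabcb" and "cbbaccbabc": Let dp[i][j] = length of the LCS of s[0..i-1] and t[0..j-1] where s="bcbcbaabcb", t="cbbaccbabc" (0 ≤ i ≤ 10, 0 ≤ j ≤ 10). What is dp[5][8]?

   ''  c  b  b  a  c  c  b  a  b  c
''  0  0  0  0  0  0  0  0  0  0  0
 b  0  0  1  1  1  1  1  1  1  1  1
 c  0  1  1  1  1  2  2  2  2  2  2
 b  0  1  2  2  2  2  2  3  3  3  3
 c  0  1  2  2  2  3  3  3  3  3  4
 b  0  1  2  3  3  3  3  4  4  4  4
 a  0  1  2  3  4  4  4  4  5  5  5
 a  0  1  2  3  4  4  4  4  5  5  5
 b  0  1  2  3  4  4  4  5  5  6  6
 c  0  1  2  3  4  5  5  5  5  6  7
 b  0  1  2  3  4  5  5  6  6  6  7

4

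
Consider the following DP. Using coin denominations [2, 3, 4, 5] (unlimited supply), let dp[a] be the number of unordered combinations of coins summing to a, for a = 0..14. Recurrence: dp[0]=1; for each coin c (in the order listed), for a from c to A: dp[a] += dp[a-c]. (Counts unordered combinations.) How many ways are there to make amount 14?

13

after  coin     0     1     2     3     4     5     6     7     8     9    10    11    12    13    14
          2     1     0     1     0     1     0     1     0     1     0     1     0     1     0     1
          3     1     0     1     1     1     1     2     1     2     2     2     2     3     2     3
          4     1     0     1     1     2     1     3     2     4     3     5     4     7     5     8
          5     1     0     1     1     2     2     3     3     5     5     7     7    10    10    13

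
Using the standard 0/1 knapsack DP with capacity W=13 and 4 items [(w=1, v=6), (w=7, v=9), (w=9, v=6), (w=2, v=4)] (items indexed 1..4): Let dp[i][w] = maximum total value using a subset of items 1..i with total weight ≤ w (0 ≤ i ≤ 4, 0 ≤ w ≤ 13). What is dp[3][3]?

i\w   0   1   2   3   4   5   6   7   8   9  10  11  12  13
  0   0   0   0   0   0   0   0   0   0   0   0   0   0   0
  1   0   6   6   6   6   6   6   6   6   6   6   6   6   6
  2   0   6   6   6   6   6   6   9  15  15  15  15  15  15
  3   0   6   6   6   6   6   6   9  15  15  15  15  15  15
  4   0   6   6  10  10  10  10  10  15  15  19  19  19  19

6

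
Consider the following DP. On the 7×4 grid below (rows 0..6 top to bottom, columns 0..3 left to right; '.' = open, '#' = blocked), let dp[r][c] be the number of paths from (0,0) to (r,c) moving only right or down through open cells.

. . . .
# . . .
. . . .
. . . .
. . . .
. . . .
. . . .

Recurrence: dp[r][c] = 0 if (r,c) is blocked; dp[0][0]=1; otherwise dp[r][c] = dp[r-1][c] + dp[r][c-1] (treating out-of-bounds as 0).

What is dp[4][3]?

15

r\c   0   1   2   3
  0   1   1   1   1
  1   0   1   2   3
  2   0   1   3   6
  3   0   1   4  10
  4   0   1   5  15
  5   0   1   6  21
  6   0   1   7  28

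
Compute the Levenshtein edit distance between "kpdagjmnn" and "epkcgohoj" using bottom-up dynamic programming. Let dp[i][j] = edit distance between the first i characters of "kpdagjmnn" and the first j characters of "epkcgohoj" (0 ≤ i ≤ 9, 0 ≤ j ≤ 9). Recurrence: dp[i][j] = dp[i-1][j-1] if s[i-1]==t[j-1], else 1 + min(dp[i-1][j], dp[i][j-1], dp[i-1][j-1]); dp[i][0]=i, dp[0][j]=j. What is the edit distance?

7

   ''  e  p  k  c  g  o  h  o  j
''  0  1  2  3  4  5  6  7  8  9
 k  1  1  2  2  3  4  5  6  7  8
 p  2  2  1  2  3  4  5  6  7  8
 d  3  3  2  2  3  4  5  6  7  8
 a  4  4  3  3  3  4  5  6  7  8
 g  5  5  4  4  4  3  4  5  6  7
 j  6  6  5  5  5  4  4  5  6  6
 m  7  7  6  6  6  5  5  5  6  7
 n  8  8  7  7  7  6  6  6  6  7
 n  9  9  8  8  8  7  7  7  7  7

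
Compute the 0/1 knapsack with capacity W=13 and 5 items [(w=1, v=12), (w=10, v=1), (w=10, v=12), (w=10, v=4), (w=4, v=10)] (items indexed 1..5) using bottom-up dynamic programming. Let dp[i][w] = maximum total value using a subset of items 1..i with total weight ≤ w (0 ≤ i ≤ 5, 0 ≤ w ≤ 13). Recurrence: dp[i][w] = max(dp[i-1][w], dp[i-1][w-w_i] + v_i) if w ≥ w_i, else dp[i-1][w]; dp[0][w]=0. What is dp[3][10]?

i\w   0   1   2   3   4   5   6   7   8   9  10  11  12  13
  0   0   0   0   0   0   0   0   0   0   0   0   0   0   0
  1   0  12  12  12  12  12  12  12  12  12  12  12  12  12
  2   0  12  12  12  12  12  12  12  12  12  12  13  13  13
  3   0  12  12  12  12  12  12  12  12  12  12  24  24  24
  4   0  12  12  12  12  12  12  12  12  12  12  24  24  24
  5   0  12  12  12  12  22  22  22  22  22  22  24  24  24

12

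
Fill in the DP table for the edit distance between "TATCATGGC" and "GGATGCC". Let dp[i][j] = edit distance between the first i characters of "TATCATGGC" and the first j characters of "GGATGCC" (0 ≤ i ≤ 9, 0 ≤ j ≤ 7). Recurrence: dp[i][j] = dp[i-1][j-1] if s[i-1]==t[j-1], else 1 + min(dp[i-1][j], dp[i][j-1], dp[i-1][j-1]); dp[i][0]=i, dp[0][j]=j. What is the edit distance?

   ''  G  G  A  T  G  C  C
''  0  1  2  3  4  5  6  7
 T  1  1  2  3  3  4  5  6
 A  2  2  2  2  3  4  5  6
 T  3  3  3  3  2  3  4  5
 C  4  4  4  4  3  3  3  4
 A  5  5  5  4  4  4  4  4
 T  6  6  6  5  4  5  5  5
 G  7  6  6  6  5  4  5  6
 G  8  7  6  7  6  5  5  6
 C  9  8  7  7  7  6  5  5

5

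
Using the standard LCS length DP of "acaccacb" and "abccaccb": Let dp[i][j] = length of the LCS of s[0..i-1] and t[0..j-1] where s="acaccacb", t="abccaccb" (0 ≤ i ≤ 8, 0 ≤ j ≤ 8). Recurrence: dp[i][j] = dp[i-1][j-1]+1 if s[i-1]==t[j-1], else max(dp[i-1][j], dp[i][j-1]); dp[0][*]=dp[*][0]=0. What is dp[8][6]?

   ''  a  b  c  c  a  c  c  b
''  0  0  0  0  0  0  0  0  0
 a  0  1  1  1  1  1  1  1  1
 c  0  1  1  2  2  2  2  2  2
 a  0  1  1  2  2  3  3  3  3
 c  0  1  1  2  3  3  4  4  4
 c  0  1  1  2  3  3  4  5  5
 a  0  1  1  2  3  4  4  5  5
 c  0  1  1  2  3  4  5  5  5
 b  0  1  2  2  3  4  5  5  6

5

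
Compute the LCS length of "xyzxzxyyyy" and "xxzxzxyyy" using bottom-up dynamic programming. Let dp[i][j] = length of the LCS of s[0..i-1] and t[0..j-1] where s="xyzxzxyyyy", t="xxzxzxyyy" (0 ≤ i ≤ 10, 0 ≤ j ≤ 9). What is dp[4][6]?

   ''  x  x  z  x  z  x  y  y  y
''  0  0  0  0  0  0  0  0  0  0
 x  0  1  1  1  1  1  1  1  1  1
 y  0  1  1  1  1  1  1  2  2  2
 z  0  1  1  2  2  2  2  2  2  2
 x  0  1  2  2  3  3  3  3  3  3
 z  0  1  2  3  3  4  4  4  4  4
 x  0  1  2  3  4  4  5  5  5  5
 y  0  1  2  3  4  4  5  6  6  6
 y  0  1  2  3  4  4  5  6  7  7
 y  0  1  2  3  4  4  5  6  7  8
 y  0  1  2  3  4  4  5  6  7  8

3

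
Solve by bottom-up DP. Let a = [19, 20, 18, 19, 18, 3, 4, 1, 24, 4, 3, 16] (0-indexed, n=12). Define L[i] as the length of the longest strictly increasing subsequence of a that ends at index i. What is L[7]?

1

   i    0    1    2    3    4    5    6    7    8    9   10   11
a[i]   19   20   18   19   18    3    4    1   24    4    3   16
L[i]    1    2    1    2    1    1    2    1    3    2    2    3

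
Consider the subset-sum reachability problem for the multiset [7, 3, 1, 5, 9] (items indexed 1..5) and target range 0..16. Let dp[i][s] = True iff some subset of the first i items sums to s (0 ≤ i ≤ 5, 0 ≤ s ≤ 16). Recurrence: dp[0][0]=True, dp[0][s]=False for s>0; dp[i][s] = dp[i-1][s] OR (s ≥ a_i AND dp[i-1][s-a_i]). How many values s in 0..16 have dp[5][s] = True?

i\s   0   1   2   3   4   5   6   7   8   9  10  11  12  13  14  15  16
  0   T   F   F   F   F   F   F   F   F   F   F   F   F   F   F   F   F
  1   T   F   F   F   F   F   F   T   F   F   F   F   F   F   F   F   F
  2   T   F   F   T   F   F   F   T   F   F   T   F   F   F   F   F   F
  3   T   T   F   T   T   F   F   T   T   F   T   T   F   F   F   F   F
  4   T   T   F   T   T   T   T   T   T   T   T   T   T   T   F   T   T
  5   T   T   F   T   T   T   T   T   T   T   T   T   T   T   T   T   T

16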